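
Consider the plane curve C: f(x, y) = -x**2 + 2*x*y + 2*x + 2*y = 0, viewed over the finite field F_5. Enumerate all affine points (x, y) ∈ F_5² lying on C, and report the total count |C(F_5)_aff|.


Affine F_5-points: {(0, 0), (1, 1), (2, 0), (3, 1)}; count = 4.

For each of the 25 pairs (x, y) ∈ F_5², evaluate f(x, y) mod 5. Record the zeros.
  x = 0: [0↦0, 1↦2, 2↦4, 3↦1, 4↦3]  zeros at y ∈ {0}
  x = 1: [0↦1, 1↦0, 2↦4, 3↦3, 4↦2]  zeros at y ∈ {1}
  x = 2: [0↦0, 1↦1, 2↦2, 3↦3, 4↦4]  zeros at y ∈ {0}
  x = 3: [0↦2, 1↦0, 2↦3, 3↦1, 4↦4]  zeros at y ∈ {1}
  x = 4: [0↦2, 1↦2, 2↦2, 3↦2, 4↦2]  zeros at y ∈ ∅
Collecting zeros: affine points = {(0, 0), (1, 1), (2, 0), (3, 1)}.
Total count |C(F_5)_aff| = 4.


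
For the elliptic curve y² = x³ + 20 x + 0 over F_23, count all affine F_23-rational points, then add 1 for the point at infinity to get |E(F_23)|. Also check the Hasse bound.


Affine points = {(0, 0), (2, 5), (2, 18), (3, 8), (3, 15), (4, 11), (4, 12), (5, 8), (5, 15), (7, 0), (9, 9), (9, 14), (10, 2), (10, 21), (12, 6), (12, 17), (15, 8), (15, 15), (16, 0), (17, 3), (17, 20), (22, 5), (22, 18)}; affine count = 23; |E(F_23)| = 24.

Discriminant check: Δ ∝ 4a³ + 27b² = 4·20³ + 27·0² = 4·8000 + 27·0 ≡ 7 (mod 23). Nonzero ⇒ E is nonsingular.
For each x ∈ F_23, compute rhs = x³ + 20·x + 0 mod 23, then count y ∈ F_23 with y² ≡ rhs.
  x = 0: rhs = 0, matching y values: 0 (1 points).
  x = 1: rhs = 21, matching y values: none (0 points).
  x = 2: rhs = 2, matching y values: 5, 18 (2 points).
  x = 3: rhs = 18, matching y values: 8, 15 (2 points).
  x = 4: rhs = 6, matching y values: 11, 12 (2 points).
  x = 5: rhs = 18, matching y values: 8, 15 (2 points).
  x = 6: rhs = 14, matching y values: none (0 points).
  x = 7: rhs = 0, matching y values: 0 (1 points).
  x = 8: rhs = 5, matching y values: none (0 points).
  x = 9: rhs = 12, matching y values: 9, 14 (2 points).
  x = 10: rhs = 4, matching y values: 2, 21 (2 points).
  x = 11: rhs = 10, matching y values: none (0 points).
  x = 12: rhs = 13, matching y values: 6, 17 (2 points).
  x = 13: rhs = 19, matching y values: none (0 points).
  x = 14: rhs = 11, matching y values: none (0 points).
  x = 15: rhs = 18, matching y values: 8, 15 (2 points).
  x = 16: rhs = 0, matching y values: 0 (1 points).
  x = 17: rhs = 9, matching y values: 3, 20 (2 points).
  x = 18: rhs = 5, matching y values: none (0 points).
  x = 19: rhs = 17, matching y values: none (0 points).
  x = 20: rhs = 5, matching y values: none (0 points).
  x = 21: rhs = 21, matching y values: none (0 points).
  x = 22: rhs = 2, matching y values: 5, 18 (2 points).
Total affine count: 23.
Full point count |E(F_23)| = 23 + 1 = 24.
Hasse bound: |24 − (23+1)| = |0| = 0 ≤ 2√23 ≈ 9.5917 ✓.


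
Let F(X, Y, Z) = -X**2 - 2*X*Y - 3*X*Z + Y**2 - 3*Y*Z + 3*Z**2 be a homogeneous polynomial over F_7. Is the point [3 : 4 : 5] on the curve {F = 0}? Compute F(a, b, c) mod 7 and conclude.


F(3,4,5) ≡ 2 (mod 7); P is NOT on the curve.

Evaluate F(3, 4, 5) term-by-term (mod 7).
  -X**2 ↦ -1·9·1·1 = -9
  -2*X*Y ↦ -2·3·4·1 = -24
  -3*X*Z ↦ -3·3·1·5 = -45
  Y**2 ↦ 1·1·16·1 = 16
  -3*Y*Z ↦ -3·1·4·5 = -60
  3*Z**2 ↦ 3·1·1·25 = 75
Sum: F(3, 4, 5) = (-9) + (-24) + (-45) + (16) + (-60) + (75) = -47.
Reducing mod 7: -47 ≡ 2 (mod 7).
Since F(a, b, c) ≡ 2 ≠ 0 (mod 7), P does NOT lie on the curve.


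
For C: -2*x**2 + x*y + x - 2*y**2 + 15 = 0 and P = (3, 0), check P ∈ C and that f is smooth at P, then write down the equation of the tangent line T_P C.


Tangent line at P: -11*x + 3*y + 33 = 0.

Step 1: f(3, 0) = 0, so P lies on C.
Step 2: partial derivatives
  f_x(x, y) = -4*x + y + 1, f_y(x, y) = x - 4*y.
  f_x(P) = -11, f_y(P) = 3 (gradient nonzero, so P is smooth).
Step 3: tangent line at P: -11·(x − 3) + 3·(y − 0) = 0.
Expanding: -11*x + 3*y + 33 = 0.


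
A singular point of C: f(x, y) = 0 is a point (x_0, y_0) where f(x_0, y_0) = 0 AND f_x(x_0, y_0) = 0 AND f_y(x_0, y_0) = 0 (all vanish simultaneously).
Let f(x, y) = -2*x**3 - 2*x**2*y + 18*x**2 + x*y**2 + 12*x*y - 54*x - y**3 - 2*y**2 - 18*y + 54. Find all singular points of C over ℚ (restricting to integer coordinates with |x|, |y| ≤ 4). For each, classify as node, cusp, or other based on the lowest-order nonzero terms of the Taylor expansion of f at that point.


Singular points: {(3, 0)}; classification: cusp.

Compute partial derivatives:
  f_x = -6*x**2 - 4*x*y + 36*x + y**2 + 12*y - 54.
  f_y = -2*x**2 + 2*x*y + 12*x - 3*y**2 - 4*y - 18.
Scan x_0 ∈ {−4, ..., 4}. For each x_0, f_y(x_0, y) is a polynomial in y; find its integer roots y ∈ {−4, ..., 4}, then test f_x and f at those candidates.
  x = -4: f_y(-4, y) = -3*y**2 - 12*y - 98; no integer root y with |y| ≤ 4.
  x = -3: f_y(-3, y) = -3*y**2 - 10*y - 72; no integer root y with |y| ≤ 4.
  x = -2: f_y(-2, y) = -3*y**2 - 8*y - 50; no integer root y with |y| ≤ 4.
  x = -1: f_y(-1, y) = -3*y**2 - 6*y - 32; no integer root y with |y| ≤ 4.
  x = 0: f_y(0, y) = -3*y**2 - 4*y - 18; no integer root y with |y| ≤ 4.
  x = 1: f_y(1, y) = -3*y**2 - 2*y - 8; no integer root y with |y| ≤ 4.
  x = 2: f_y(2, y) = -3*y**2 - 2; no integer root y with |y| ≤ 4.
  x = 3: f_y(3, y) = -3*y**2 + 2*y; vanishes at y ∈ {0}. (3, 0): f_x = 0, f = 0 — SINGULAR.
  x = 4: f_y(4, y) = -3*y**2 + 4*y - 2; no integer root y with |y| ≤ 4.
Only singular point on the grid: (3, 0).
Classify: substitute x = 3 + u, y = 0 + v and expand: f = -2*u**3 - 2*u**2*v + u*v**2 - v**3 + v**2.
No constant or linear terms (consistent with a singular point). Quadratic part: v**2. Cubic part: -2*u**3 - 2*u**2*v + u*v**2 - v**3.
The quadratic part v**2 is a perfect square, so there is a single (double) tangent line v = 0, i.e. y = 0. Restricting the cubic part to that line (v = 0) leaves -2*u**3 ≠ 0, so f is not divisible by v and the branch is v² ≈ 2*u**3 to lowest order — this is a cusp.
Classification: cusp.


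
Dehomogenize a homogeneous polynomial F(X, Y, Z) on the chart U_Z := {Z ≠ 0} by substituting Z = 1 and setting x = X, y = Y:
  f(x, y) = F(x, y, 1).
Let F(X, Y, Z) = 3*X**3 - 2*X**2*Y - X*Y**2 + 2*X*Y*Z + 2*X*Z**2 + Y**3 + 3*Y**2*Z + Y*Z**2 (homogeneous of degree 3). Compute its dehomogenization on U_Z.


f(x, y) = 3*x**3 - 2*x**2*y - x*y**2 + 2*x*y + 2*x + y**3 + 3*y**2 + y

On U_Z we set Z = 1. Each monomial c·X^i·Y^j·Z^k in F becomes c·x^i·y^j·1^k = c·x^i·y^j.
Substituting Z = 1: F(X, Y, 1) = 3*x**3 - 2*x**2*y - x*y**2 + 2*x*y + 2*x + y**3 + 3*y**2 + y.
Note: deg(f) ≤ deg(F) = 3; strict inequality happens when F is divisible by Z (lost terms).


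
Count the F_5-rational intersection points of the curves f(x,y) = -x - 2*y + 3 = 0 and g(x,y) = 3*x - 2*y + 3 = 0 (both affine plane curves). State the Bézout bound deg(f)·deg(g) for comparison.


Common zeros: {(0, 4)}; count = 1; Bézout bound = 1.

deg(f) = 1, deg(g) = 1, so Bézout bound = 1.
Scan x ∈ F_5. For each x, list the y ∈ F_5 with f(x, y) ≡ 0 and those with g(x, y) ≡ 0 (mod 5); the common zeros in that column are the intersection.
  x = 0: f ≡ 0 at y ∈ {4}; g ≡ 0 at y ∈ {4}; common: {4}.
  x = 1: f ≡ 0 at y ∈ {1}; g ≡ 0 at y ∈ {3}; common: ∅.
  x = 2: f ≡ 0 at y ∈ {3}; g ≡ 0 at y ∈ {2}; common: ∅.
  x = 3: f ≡ 0 at y ∈ {0}; g ≡ 0 at y ∈ {1}; common: ∅.
  x = 4: f ≡ 0 at y ∈ {2}; g ≡ 0 at y ∈ {0}; common: ∅.
Collecting: common zeros = {(0, 4)}, so the count is 1.
Comparison with the Bézout bound: 1 ≤ 1 = deg(f)·deg(g), as expected for curves with no common component (the bound is attained).


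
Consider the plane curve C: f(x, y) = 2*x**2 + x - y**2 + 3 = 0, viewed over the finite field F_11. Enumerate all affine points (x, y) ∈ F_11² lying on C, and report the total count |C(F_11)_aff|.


Affine F_11-points: {(0, 5), (0, 6), (5, 5), (5, 6), (6, 2), (6, 9), (7, 3), (7, 8), (9, 3), (9, 8), (10, 2), (10, 9)}; count = 12.

For each of the 121 pairs (x, y) ∈ F_11², evaluate f(x, y) mod 11. Record the zeros.
  x = 0: [0↦3, 1↦2, 2↦10, 3↦5, 4↦9, 5↦0, 6↦0, 7↦9, 8↦5, 9↦10, 10↦2]  zeros at y ∈ {5, 6}
  x = 1: [0↦6, 1↦5, 2↦2, 3↦8, 4↦1, 5↦3, 6↦3, 7↦1, 8↦8, 9↦2, 10↦5]  zeros at y ∈ ∅
  x = 2: [0↦2, 1↦1, 2↦9, 3↦4, 4↦8, 5↦10, 6↦10, 7↦8, 8↦4, 9↦9, 10↦1]  zeros at y ∈ ∅
  x = 3: [0↦2, 1↦1, 2↦9, 3↦4, 4↦8, 5↦10, 6↦10, 7↦8, 8↦4, 9↦9, 10↦1]  zeros at y ∈ ∅
  x = 4: [0↦6, 1↦5, 2↦2, 3↦8, 4↦1, 5↦3, 6↦3, 7↦1, 8↦8, 9↦2, 10↦5]  zeros at y ∈ ∅
  x = 5: [0↦3, 1↦2, 2↦10, 3↦5, 4↦9, 5↦0, 6↦0, 7↦9, 8↦5, 9↦10, 10↦2]  zeros at y ∈ {5, 6}
  x = 6: [0↦4, 1↦3, 2↦0, 3↦6, 4↦10, 5↦1, 6↦1, 7↦10, 8↦6, 9↦0, 10↦3]  zeros at y ∈ {2, 9}
  x = 7: [0↦9, 1↦8, 2↦5, 3↦0, 4↦4, 5↦6, 6↦6, 7↦4, 8↦0, 9↦5, 10↦8]  zeros at y ∈ {3, 8}
  x = 8: [0↦7, 1↦6, 2↦3, 3↦9, 4↦2, 5↦4, 6↦4, 7↦2, 8↦9, 9↦3, 10↦6]  zeros at y ∈ ∅
  x = 9: [0↦9, 1↦8, 2↦5, 3↦0, 4↦4, 5↦6, 6↦6, 7↦4, 8↦0, 9↦5, 10↦8]  zeros at y ∈ {3, 8}
  x = 10: [0↦4, 1↦3, 2↦0, 3↦6, 4↦10, 5↦1, 6↦1, 7↦10, 8↦6, 9↦0, 10↦3]  zeros at y ∈ {2, 9}
Collecting zeros: affine points = {(0, 5), (0, 6), (5, 5), (5, 6), (6, 2), (6, 9), (7, 3), (7, 8), (9, 3), (9, 8), (10, 2), (10, 9)}.
Total count |C(F_11)_aff| = 12.


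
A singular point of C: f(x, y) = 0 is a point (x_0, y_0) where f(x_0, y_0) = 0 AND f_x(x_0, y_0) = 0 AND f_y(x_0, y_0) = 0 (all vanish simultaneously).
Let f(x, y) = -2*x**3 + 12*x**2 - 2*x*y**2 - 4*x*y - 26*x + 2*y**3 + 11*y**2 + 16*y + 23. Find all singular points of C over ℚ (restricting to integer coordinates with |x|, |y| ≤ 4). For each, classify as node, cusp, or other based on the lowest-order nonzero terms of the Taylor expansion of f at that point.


Singular points: {(2, -1)}; classification: cusp.

Compute partial derivatives:
  f_x = -6*x**2 + 24*x - 2*y**2 - 4*y - 26.
  f_y = -4*x*y - 4*x + 6*y**2 + 22*y + 16.
Scan x_0 ∈ {−4, ..., 4}. For each x_0, f_y(x_0, y) is a polynomial in y; find its integer roots y ∈ {−4, ..., 4}, then test f_x and f at those candidates.
  x = -4: f_y(-4, y) = 6*y**2 + 38*y + 32; vanishes at y ∈ {-1}. (-4, -1): f_x = -216 ≠ 0.
  x = -3: f_y(-3, y) = 6*y**2 + 34*y + 28; vanishes at y ∈ {-1}. (-3, -1): f_x = -150 ≠ 0.
  x = -2: f_y(-2, y) = 6*y**2 + 30*y + 24; vanishes at y ∈ {-4, -1}. (-2, -4): f_x = -114 ≠ 0; (-2, -1): f_x = -96 ≠ 0.
  x = -1: f_y(-1, y) = 6*y**2 + 26*y + 20; vanishes at y ∈ {-1}. (-1, -1): f_x = -54 ≠ 0.
  x = 0: f_y(0, y) = 6*y**2 + 22*y + 16; vanishes at y ∈ {-1}. (0, -1): f_x = -24 ≠ 0.
  x = 1: f_y(1, y) = 6*y**2 + 18*y + 12; vanishes at y ∈ {-2, -1}. (1, -2): f_x = -8 ≠ 0; (1, -1): f_x = -6 ≠ 0.
  x = 2: f_y(2, y) = 6*y**2 + 14*y + 8; vanishes at y ∈ {-1}. (2, -1): f_x = 0, f = 0 — SINGULAR.
  x = 3: f_y(3, y) = 6*y**2 + 10*y + 4; vanishes at y ∈ {-1}. (3, -1): f_x = -6 ≠ 0.
  x = 4: f_y(4, y) = 6*y**2 + 6*y; vanishes at y ∈ {-1, 0}. (4, -1): f_x = -24 ≠ 0; (4, 0): f_x = -26 ≠ 0.
Only singular point on the grid: (2, -1).
Classify: substitute x = 2 + u, y = -1 + v and expand: f = -2*u**3 - 2*u*v**2 + 2*v**3 + v**2.
No constant or linear terms (consistent with a singular point). Quadratic part: v**2. Cubic part: -2*u**3 - 2*u*v**2 + 2*v**3.
The quadratic part v**2 is a perfect square, so there is a single (double) tangent line v = 0, i.e. y = -1. Restricting the cubic part to that line (v = 0) leaves -2*u**3 ≠ 0, so f is not divisible by v and the branch is v² ≈ 2*u**3 to lowest order — this is a cusp.
Classification: cusp.


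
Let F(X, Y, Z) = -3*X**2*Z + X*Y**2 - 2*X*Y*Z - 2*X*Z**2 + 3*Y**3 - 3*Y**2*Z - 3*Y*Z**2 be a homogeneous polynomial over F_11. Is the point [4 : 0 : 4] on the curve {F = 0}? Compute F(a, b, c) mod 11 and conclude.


F(4,0,4) ≡ 10 (mod 11); P is NOT on the curve.

Evaluate F(4, 0, 4) term-by-term (mod 11).
  -3*X**2*Z ↦ -3·16·1·4 = -192
  X*Y**2 ↦ 1·4·0·1 = 0
  -2*X*Y*Z ↦ -2·4·0·4 = 0
  -2*X*Z**2 ↦ -2·4·1·16 = -128
  3*Y**3 ↦ 3·1·0·1 = 0
  -3*Y**2*Z ↦ -3·1·0·4 = 0
  -3*Y*Z**2 ↦ -3·1·0·16 = 0
Sum: F(4, 0, 4) = (-192) + (0) + (0) + (-128) + (0) + (0) + (0) = -320.
Reducing mod 11: -320 ≡ 10 (mod 11).
Since F(a, b, c) ≡ 10 ≠ 0 (mod 11), P does NOT lie on the curve.


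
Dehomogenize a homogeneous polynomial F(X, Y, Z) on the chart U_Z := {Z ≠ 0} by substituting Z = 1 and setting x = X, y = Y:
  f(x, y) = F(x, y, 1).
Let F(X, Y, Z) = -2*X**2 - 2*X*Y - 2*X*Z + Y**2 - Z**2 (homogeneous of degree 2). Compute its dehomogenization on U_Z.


f(x, y) = -2*x**2 - 2*x*y - 2*x + y**2 - 1

On U_Z we set Z = 1. Each monomial c·X^i·Y^j·Z^k in F becomes c·x^i·y^j·1^k = c·x^i·y^j.
Substituting Z = 1: F(X, Y, 1) = -2*x**2 - 2*x*y - 2*x + y**2 - 1.
Note: deg(f) ≤ deg(F) = 2; strict inequality happens when F is divisible by Z (lost terms).


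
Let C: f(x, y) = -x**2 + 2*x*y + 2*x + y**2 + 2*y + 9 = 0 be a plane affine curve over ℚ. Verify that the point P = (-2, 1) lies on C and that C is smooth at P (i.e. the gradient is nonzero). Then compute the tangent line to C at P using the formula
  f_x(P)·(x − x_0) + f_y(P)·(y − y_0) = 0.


Tangent line at P: 8*x + 16 = 0.

Step 1: f(-2, 1) = 0, so P lies on C.
Step 2: partial derivatives
  f_x(x, y) = -2*x + 2*y + 2, f_y(x, y) = 2*x + 2*y + 2.
  f_x(P) = 8, f_y(P) = 0 (gradient nonzero, so P is smooth).
Step 3: tangent line at P: 8·(x − -2) + 0·(y − 1) = 0.
Expanding: 8*x + 16 = 0.


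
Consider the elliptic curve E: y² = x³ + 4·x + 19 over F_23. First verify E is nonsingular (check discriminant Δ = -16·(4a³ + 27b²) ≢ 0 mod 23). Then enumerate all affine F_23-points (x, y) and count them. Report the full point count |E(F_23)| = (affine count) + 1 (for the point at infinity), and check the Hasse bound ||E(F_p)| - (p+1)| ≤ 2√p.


Affine points = {(1, 1), (1, 22), (2, 9), (2, 14), (3, 9), (3, 14), (5, 7), (5, 16), (6, 11), (6, 12), (9, 5), (9, 18), (10, 1), (10, 22), (12, 1), (12, 22), (14, 6), (14, 17), (15, 2), (15, 21), (16, 4), (16, 19), (17, 3), (17, 20), (18, 9), (18, 14), (19, 10), (19, 13), (20, 7), (20, 16), (21, 7), (21, 16)}; affine count = 32; |E(F_23)| = 33.

Discriminant check: Δ ∝ 4a³ + 27b² = 4·4³ + 27·19² = 4·64 + 27·361 ≡ 21 (mod 23). Nonzero ⇒ E is nonsingular.
For each x ∈ F_23, compute rhs = x³ + 4·x + 19 mod 23, then count y ∈ F_23 with y² ≡ rhs.
  x = 0: rhs = 19, matching y values: none (0 points).
  x = 1: rhs = 1, matching y values: 1, 22 (2 points).
  x = 2: rhs = 12, matching y values: 9, 14 (2 points).
  x = 3: rhs = 12, matching y values: 9, 14 (2 points).
  x = 4: rhs = 7, matching y values: none (0 points).
  x = 5: rhs = 3, matching y values: 7, 16 (2 points).
  x = 6: rhs = 6, matching y values: 11, 12 (2 points).
  x = 7: rhs = 22, matching y values: none (0 points).
  x = 8: rhs = 11, matching y values: none (0 points).
  x = 9: rhs = 2, matching y values: 5, 18 (2 points).
  x = 10: rhs = 1, matching y values: 1, 22 (2 points).
  x = 11: rhs = 14, matching y values: none (0 points).
  x = 12: rhs = 1, matching y values: 1, 22 (2 points).
  x = 13: rhs = 14, matching y values: none (0 points).
  x = 14: rhs = 13, matching y values: 6, 17 (2 points).
  x = 15: rhs = 4, matching y values: 2, 21 (2 points).
  x = 16: rhs = 16, matching y values: 4, 19 (2 points).
  x = 17: rhs = 9, matching y values: 3, 20 (2 points).
  x = 18: rhs = 12, matching y values: 9, 14 (2 points).
  x = 19: rhs = 8, matching y values: 10, 13 (2 points).
  x = 20: rhs = 3, matching y values: 7, 16 (2 points).
  x = 21: rhs = 3, matching y values: 7, 16 (2 points).
  x = 22: rhs = 14, matching y values: none (0 points).
Total affine count: 32.
Full point count |E(F_23)| = 32 + 1 = 33.
Hasse bound: |33 − (23+1)| = |9| = 9 ≤ 2√23 ≈ 9.5917 ✓.


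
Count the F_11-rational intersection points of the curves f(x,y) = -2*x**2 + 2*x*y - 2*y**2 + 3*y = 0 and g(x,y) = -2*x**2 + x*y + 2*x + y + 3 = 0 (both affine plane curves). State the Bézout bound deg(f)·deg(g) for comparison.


Common zeros: ∅; count = 0; Bézout bound = 4.

deg(f) = 2, deg(g) = 2, so Bézout bound = 4.
Scan x ∈ F_11. For each x, list the y ∈ F_11 with f(x, y) ≡ 0 and those with g(x, y) ≡ 0 (mod 11); the common zeros in that column are the intersection.
  x = 0: f ≡ 0 at y ∈ {0, 7}; g ≡ 0 at y ∈ {8}; common: ∅.
  x = 1: f ≡ 0 at y ∈ {2, 6}; g ≡ 0 at y ∈ {4}; common: ∅.
  x = 2: f ≡ 0 at y ∈ ∅; g ≡ 0 at y ∈ {4}; common: ∅.
  x = 3: f ≡ 0 at y ∈ {1, 9}; g ≡ 0 at y ∈ {5}; common: ∅.
  x = 4: f ≡ 0 at y ∈ ∅; g ≡ 0 at y ∈ {2}; common: ∅.
  x = 5: f ≡ 0 at y ∈ {6}; g ≡ 0 at y ∈ {8}; common: ∅.
  x = 6: f ≡ 0 at y ∈ {4, 9}; g ≡ 0 at y ∈ {5}; common: ∅.
  x = 7: f ≡ 0 at y ∈ {7}; g ≡ 0 at y ∈ {6}; common: ∅.
  x = 8: f ≡ 0 at y ∈ ∅; g ≡ 0 at y ∈ {6}; common: ∅.
  x = 9: f ≡ 0 at y ∈ {1, 4}; g ≡ 0 at y ∈ {2}; common: ∅.
  x = 10: f ≡ 0 at y ∈ ∅; g ≡ 0 at y ∈ ∅; common: ∅.
Collecting: common zeros = ∅, so the count is 0.
Comparison with the Bézout bound: 0 ≤ 4 = deg(f)·deg(g), as expected for curves with no common component (the affine F_11-count falls short of the bound because intersections may lie at infinity, over extension fields, or carry multiplicity).


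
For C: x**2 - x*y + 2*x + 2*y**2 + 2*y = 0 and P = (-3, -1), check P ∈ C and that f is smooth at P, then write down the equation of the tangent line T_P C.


Tangent line at P: -3*x + y - 8 = 0.

Step 1: f(-3, -1) = 0, so P lies on C.
Step 2: partial derivatives
  f_x(x, y) = 2*x - y + 2, f_y(x, y) = -x + 4*y + 2.
  f_x(P) = -3, f_y(P) = 1 (gradient nonzero, so P is smooth).
Step 3: tangent line at P: -3·(x − -3) + 1·(y − -1) = 0.
Expanding: -3*x + y - 8 = 0.


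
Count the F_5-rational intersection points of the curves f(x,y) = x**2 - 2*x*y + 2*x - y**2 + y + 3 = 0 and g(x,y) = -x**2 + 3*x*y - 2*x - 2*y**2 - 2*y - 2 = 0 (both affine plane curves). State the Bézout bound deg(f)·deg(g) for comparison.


Common zeros: ∅; count = 0; Bézout bound = 4.

deg(f) = 2, deg(g) = 2, so Bézout bound = 4.
Scan x ∈ F_5. For each x, list the y ∈ F_5 with f(x, y) ≡ 0 and those with g(x, y) ≡ 0 (mod 5); the common zeros in that column are the intersection.
  x = 0: f ≡ 0 at y ∈ ∅; g ≡ 0 at y ∈ ∅; common: ∅.
  x = 1: f ≡ 0 at y ∈ {2}; g ≡ 0 at y ∈ {0, 3}; common: ∅.
  x = 2: f ≡ 0 at y ∈ ∅; g ≡ 0 at y ∈ {0, 2}; common: ∅.
  x = 3: f ≡ 0 at y ∈ ∅; g ≡ 0 at y ∈ ∅; common: ∅.
  x = 4: f ≡ 0 at y ∈ ∅; g ≡ 0 at y ∈ ∅; common: ∅.
Collecting: common zeros = ∅, so the count is 0.
Comparison with the Bézout bound: 0 ≤ 4 = deg(f)·deg(g), as expected for curves with no common component (the affine F_5-count falls short of the bound because intersections may lie at infinity, over extension fields, or carry multiplicity).


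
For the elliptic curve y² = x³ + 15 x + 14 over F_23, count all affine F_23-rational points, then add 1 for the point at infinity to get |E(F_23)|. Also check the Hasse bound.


Affine points = {(2, 11), (2, 12), (4, 0), (7, 5), (7, 18), (8, 5), (8, 18), (9, 2), (9, 21), (12, 6), (12, 17), (14, 1), (14, 22), (15, 7), (15, 16), (16, 7), (16, 16)}; affine count = 17; |E(F_23)| = 18.

Discriminant check: Δ ∝ 4a³ + 27b² = 4·15³ + 27·14² = 4·3375 + 27·196 ≡ 1 (mod 23). Nonzero ⇒ E is nonsingular.
For each x ∈ F_23, compute rhs = x³ + 15·x + 14 mod 23, then count y ∈ F_23 with y² ≡ rhs.
  x = 0: rhs = 14, matching y values: none (0 points).
  x = 1: rhs = 7, matching y values: none (0 points).
  x = 2: rhs = 6, matching y values: 11, 12 (2 points).
  x = 3: rhs = 17, matching y values: none (0 points).
  x = 4: rhs = 0, matching y values: 0 (1 points).
  x = 5: rhs = 7, matching y values: none (0 points).
  x = 6: rhs = 21, matching y values: none (0 points).
  x = 7: rhs = 2, matching y values: 5, 18 (2 points).
  x = 8: rhs = 2, matching y values: 5, 18 (2 points).
  x = 9: rhs = 4, matching y values: 2, 21 (2 points).
  x = 10: rhs = 14, matching y values: none (0 points).
  x = 11: rhs = 15, matching y values: none (0 points).
  x = 12: rhs = 13, matching y values: 6, 17 (2 points).
  x = 13: rhs = 14, matching y values: none (0 points).
  x = 14: rhs = 1, matching y values: 1, 22 (2 points).
  x = 15: rhs = 3, matching y values: 7, 16 (2 points).
  x = 16: rhs = 3, matching y values: 7, 16 (2 points).
  x = 17: rhs = 7, matching y values: none (0 points).
  x = 18: rhs = 21, matching y values: none (0 points).
  x = 19: rhs = 5, matching y values: none (0 points).
  x = 20: rhs = 11, matching y values: none (0 points).
  x = 21: rhs = 22, matching y values: none (0 points).
  x = 22: rhs = 21, matching y values: none (0 points).
Total affine count: 17.
Full point count |E(F_23)| = 17 + 1 = 18.
Hasse bound: |18 − (23+1)| = |-6| = 6 ≤ 2√23 ≈ 9.5917 ✓.


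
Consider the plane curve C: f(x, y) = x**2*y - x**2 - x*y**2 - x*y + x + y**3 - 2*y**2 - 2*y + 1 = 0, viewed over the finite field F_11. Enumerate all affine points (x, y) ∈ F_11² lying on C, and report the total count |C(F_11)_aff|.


Affine F_11-points: {(0, 5), (0, 9), (0, 10), (3, 3), (3, 6), (3, 7), (4, 0), (6, 10), (7, 2), (7, 9), (8, 0), (8, 3), (8, 7), (9, 1), (9, 2), (9, 8), (10, 5)}; count = 17.

For each of the 121 pairs (x, y) ∈ F_11², evaluate f(x, y) mod 11. Record the zeros.
  x = 0: [0↦1, 1↦9, 2↦8, 3↦4, 4↦3, 5↦0, 6↦1, 7↦1, 8↦6, 9↦0, 10↦0]  zeros at y ∈ {5, 9, 10}
  x = 1: [0↦1, 1↦8, 2↦4, 3↦6, 4↦9, 5↦8, 6↦9, 7↦7, 8↦8, 9↦7, 10↦10]  zeros at y ∈ ∅
  x = 2: [0↦10, 1↦7, 2↦2, 3↦1, 4↦10, 5↦2, 6↦5, 7↦3, 8↦2, 9↦8, 10↦5]  zeros at y ∈ ∅
  x = 3: [0↦6, 1↦6, 2↦2, 3↦0, 4↦6, 5↦4, 6↦0, 7↦0, 8↦10, 9↦3, 10↦7]  zeros at y ∈ {3, 6, 7}
  x = 4: [0↦0, 1↦5, 2↦4, 3↦3, 4↦8, 5↦3, 6↦5, 7↦9, 8↦10, 9↦3, 10↦5]  zeros at y ∈ {0}
  x = 5: [0↦3, 1↦4, 2↦8, 3↦10, 4↦5, 5↦10, 6↦9, 7↦8, 8↦2, 9↦8, 10↦10]  zeros at y ∈ ∅
  x = 6: [0↦4, 1↦3, 2↦3, 3↦10, 4↦8, 5↦3, 6↦1, 7↦8, 8↦8, 9↦7, 10↦0]  zeros at y ∈ {10}
  x = 7: [0↦3, 1↦2, 2↦0, 3↦3, 4↦6, 5↦4, 6↦3, 7↦9, 8↦6, 9↦0, 10↦8]  zeros at y ∈ {2, 9}
  x = 8: [0↦0, 1↦1, 2↦10, 3↦0, 4↦10, 5↦2, 6↦4, 7↦0, 8↦7, 9↦9, 10↦1]  zeros at y ∈ {0, 3, 7}
  x = 9: [0↦6, 1↦0, 2↦0, 3↦1, 4↦9, 5↦8, 6↦4, 7↦3, 8↦0, 9↦1, 10↦1]  zeros at y ∈ {1, 2, 8}
  x = 10: [0↦10, 1↦10, 2↦3, 3↦6, 4↦3, 5↦0, 6↦3, 7↦7, 8↦7, 9↦9, 10↦8]  zeros at y ∈ {5}
Collecting zeros: affine points = {(0, 5), (0, 9), (0, 10), (3, 3), (3, 6), (3, 7), (4, 0), (6, 10), (7, 2), (7, 9), (8, 0), (8, 3), (8, 7), (9, 1), (9, 2), (9, 8), (10, 5)}.
Total count |C(F_11)_aff| = 17.


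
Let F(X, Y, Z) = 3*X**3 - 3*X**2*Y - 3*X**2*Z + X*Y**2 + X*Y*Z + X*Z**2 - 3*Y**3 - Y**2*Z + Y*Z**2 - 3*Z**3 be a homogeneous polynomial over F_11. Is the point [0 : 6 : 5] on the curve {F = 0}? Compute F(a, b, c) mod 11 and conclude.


F(0,6,5) ≡ 3 (mod 11); P is NOT on the curve.

Evaluate F(0, 6, 5) term-by-term (mod 11).
  3*X**3 ↦ 3·0·1·1 = 0
  -3*X**2*Y ↦ -3·0·6·1 = 0
  -3*X**2*Z ↦ -3·0·1·5 = 0
  X*Y**2 ↦ 1·0·36·1 = 0
  X*Y*Z ↦ 1·0·6·5 = 0
  X*Z**2 ↦ 1·0·1·25 = 0
  -3*Y**3 ↦ -3·1·216·1 = -648
  -Y**2*Z ↦ -1·1·36·5 = -180
  Y*Z**2 ↦ 1·1·6·25 = 150
  -3*Z**3 ↦ -3·1·1·125 = -375
Sum: F(0, 6, 5) = (0) + (0) + (0) + (0) + (0) + (0) + (-648) + (-180) + (150) + (-375) = -1053.
Reducing mod 11: -1053 ≡ 3 (mod 11).
Since F(a, b, c) ≡ 3 ≠ 0 (mod 11), P does NOT lie on the curve.


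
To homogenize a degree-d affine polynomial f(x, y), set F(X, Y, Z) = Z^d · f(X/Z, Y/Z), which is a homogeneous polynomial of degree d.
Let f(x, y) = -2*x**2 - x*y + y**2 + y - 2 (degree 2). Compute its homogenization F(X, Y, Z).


F(X, Y, Z) = -2*X**2 - X*Y + Y**2 + Y*Z - 2*Z**2

deg(f) = 2.
Substitute x = X/Z, y = Y/Z into f, then multiply by Z^2.
  monomial -2·x^2·y^0 ↦ -2·X^2·Y^0·Z^0.
  monomial -1·x^1·y^1 ↦ -1·X^1·Y^1·Z^0.
  monomial 1·x^0·y^2 ↦ 1·X^0·Y^2·Z^0.
  monomial 1·x^0·y^1 ↦ 1·X^0·Y^1·Z^1.
  monomial -2·x^0·y^0 ↦ -2·X^0·Y^0·Z^2.
Collecting: F(X, Y, Z) = -2*X**2 - X*Y + Y**2 + Y*Z - 2*Z**2.


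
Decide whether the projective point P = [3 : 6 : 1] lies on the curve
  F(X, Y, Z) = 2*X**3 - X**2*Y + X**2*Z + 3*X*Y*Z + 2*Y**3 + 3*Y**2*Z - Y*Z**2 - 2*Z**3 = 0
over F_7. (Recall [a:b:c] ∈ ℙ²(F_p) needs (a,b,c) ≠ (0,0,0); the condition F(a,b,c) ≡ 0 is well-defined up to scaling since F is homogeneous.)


F(3,6,1) ≡ 0 (mod 7); P is on the curve.

Evaluate F(3, 6, 1) term-by-term (mod 7).
  2*X**3 ↦ 2·27·1·1 = 54
  -X**2*Y ↦ -1·9·6·1 = -54
  X**2*Z ↦ 1·9·1·1 = 9
  3*X*Y*Z ↦ 3·3·6·1 = 54
  2*Y**3 ↦ 2·1·216·1 = 432
  3*Y**2*Z ↦ 3·1·36·1 = 108
  -Y*Z**2 ↦ -1·1·6·1 = -6
  -2*Z**3 ↦ -2·1·1·1 = -2
Sum: F(3, 6, 1) = (54) + (-54) + (9) + (54) + (432) + (108) + (-6) + (-2) = 595.
Reducing mod 7: 595 ≡ 0 (mod 7).
Since F(a, b, c) ≡ 0 (mod 7), P lies on the curve.


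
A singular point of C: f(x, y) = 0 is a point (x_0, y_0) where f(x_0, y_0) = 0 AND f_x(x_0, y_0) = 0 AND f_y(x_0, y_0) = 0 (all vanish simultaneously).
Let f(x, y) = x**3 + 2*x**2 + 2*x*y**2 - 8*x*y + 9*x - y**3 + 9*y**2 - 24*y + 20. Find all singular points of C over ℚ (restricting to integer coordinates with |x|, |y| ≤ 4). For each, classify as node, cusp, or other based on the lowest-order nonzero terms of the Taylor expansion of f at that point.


Singular points: {(-1, 2)}; classification: node.

Compute partial derivatives:
  f_x = 3*x**2 + 4*x + 2*y**2 - 8*y + 9.
  f_y = 4*x*y - 8*x - 3*y**2 + 18*y - 24.
Scan x_0 ∈ {−4, ..., 4}. For each x_0, f_y(x_0, y) is a polynomial in y; find its integer roots y ∈ {−4, ..., 4}, then test f_x and f at those candidates.
  x = -4: f_y(-4, y) = -3*y**2 + 2*y + 8; vanishes at y ∈ {2}. (-4, 2): f_x = 33 ≠ 0.
  x = -3: f_y(-3, y) = -3*y**2 + 6*y; vanishes at y ∈ {0, 2}. (-3, 0): f_x = 24 ≠ 0; (-3, 2): f_x = 16 ≠ 0.
  x = -2: f_y(-2, y) = -3*y**2 + 10*y - 8; vanishes at y ∈ {2}. (-2, 2): f_x = 5 ≠ 0.
  x = -1: f_y(-1, y) = -3*y**2 + 14*y - 16; vanishes at y ∈ {2}. (-1, 2): f_x = 0, f = 0 — SINGULAR.
  x = 0: f_y(0, y) = -3*y**2 + 18*y - 24; vanishes at y ∈ {2, 4}. (0, 2): f_x = 1 ≠ 0; (0, 4): f_x = 9 ≠ 0.
  x = 1: f_y(1, y) = -3*y**2 + 22*y - 32; vanishes at y ∈ {2}. (1, 2): f_x = 8 ≠ 0.
  x = 2: f_y(2, y) = -3*y**2 + 26*y - 40; vanishes at y ∈ {2}. (2, 2): f_x = 21 ≠ 0.
  x = 3: f_y(3, y) = -3*y**2 + 30*y - 48; vanishes at y ∈ {2}. (3, 2): f_x = 40 ≠ 0.
  x = 4: f_y(4, y) = -3*y**2 + 34*y - 56; vanishes at y ∈ {2}. (4, 2): f_x = 65 ≠ 0.
Only singular point on the grid: (-1, 2).
Classify: substitute x = -1 + u, y = 2 + v and expand: f = u**3 - u**2 + 2*u*v**2 - v**3 + v**2.
No constant or linear terms (consistent with a singular point). Quadratic part: -u**2 + v**2. Cubic part: u**3 + 2*u*v**2 - v**3.
The quadratic part v**2 - u**2 = (v − u)(v + u) splits into two distinct linear factors, so there are two distinct tangent lines y − 2 = ±(x − -1) — this is a node (ordinary double point).
Classification: node.


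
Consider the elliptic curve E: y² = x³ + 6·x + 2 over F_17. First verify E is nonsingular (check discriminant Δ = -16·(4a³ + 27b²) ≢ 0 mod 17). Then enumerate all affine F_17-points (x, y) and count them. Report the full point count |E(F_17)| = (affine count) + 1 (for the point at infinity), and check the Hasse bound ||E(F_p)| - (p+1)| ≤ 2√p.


Affine points = {(0, 6), (0, 11), (1, 3), (1, 14), (3, 8), (3, 9), (5, 2), (5, 15), (6, 4), (6, 13), (7, 8), (7, 9), (8, 1), (8, 16), (10, 5), (10, 12), (12, 0), (13, 4), (13, 13), (14, 5), (14, 12), (15, 4), (15, 13)}; affine count = 23; |E(F_17)| = 24.

Discriminant check: Δ ∝ 4a³ + 27b² = 4·6³ + 27·2² = 4·216 + 27·4 ≡ 3 (mod 17). Nonzero ⇒ E is nonsingular.
For each x ∈ F_17, compute rhs = x³ + 6·x + 2 mod 17, then count y ∈ F_17 with y² ≡ rhs.
  x = 0: rhs = 2, matching y values: 6, 11 (2 points).
  x = 1: rhs = 9, matching y values: 3, 14 (2 points).
  x = 2: rhs = 5, matching y values: none (0 points).
  x = 3: rhs = 13, matching y values: 8, 9 (2 points).
  x = 4: rhs = 5, matching y values: none (0 points).
  x = 5: rhs = 4, matching y values: 2, 15 (2 points).
  x = 6: rhs = 16, matching y values: 4, 13 (2 points).
  x = 7: rhs = 13, matching y values: 8, 9 (2 points).
  x = 8: rhs = 1, matching y values: 1, 16 (2 points).
  x = 9: rhs = 3, matching y values: none (0 points).
  x = 10: rhs = 8, matching y values: 5, 12 (2 points).
  x = 11: rhs = 5, matching y values: none (0 points).
  x = 12: rhs = 0, matching y values: 0 (1 points).
  x = 13: rhs = 16, matching y values: 4, 13 (2 points).
  x = 14: rhs = 8, matching y values: 5, 12 (2 points).
  x = 15: rhs = 16, matching y values: 4, 13 (2 points).
  x = 16: rhs = 12, matching y values: none (0 points).
Total affine count: 23.
Full point count |E(F_17)| = 23 + 1 = 24.
Hasse bound: |24 − (17+1)| = |6| = 6 ≤ 2√17 ≈ 8.2462 ✓.


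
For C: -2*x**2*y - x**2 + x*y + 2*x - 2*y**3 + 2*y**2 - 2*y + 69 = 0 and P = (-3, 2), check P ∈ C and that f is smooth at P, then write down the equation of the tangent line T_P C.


Tangent line at P: 34*x - 39*y + 180 = 0.

Step 1: f(-3, 2) = 0, so P lies on C.
Step 2: partial derivatives
  f_x(x, y) = -4*x*y - 2*x + y + 2, f_y(x, y) = -2*x**2 + x - 6*y**2 + 4*y - 2.
  f_x(P) = 34, f_y(P) = -39 (gradient nonzero, so P is smooth).
Step 3: tangent line at P: 34·(x − -3) + -39·(y − 2) = 0.
Expanding: 34*x - 39*y + 180 = 0.


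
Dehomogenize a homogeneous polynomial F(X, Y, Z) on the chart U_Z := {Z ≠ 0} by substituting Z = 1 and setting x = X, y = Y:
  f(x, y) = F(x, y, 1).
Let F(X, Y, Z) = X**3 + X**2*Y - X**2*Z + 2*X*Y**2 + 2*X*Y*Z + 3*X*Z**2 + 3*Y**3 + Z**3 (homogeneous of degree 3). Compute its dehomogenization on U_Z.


f(x, y) = x**3 + x**2*y - x**2 + 2*x*y**2 + 2*x*y + 3*x + 3*y**3 + 1

On U_Z we set Z = 1. Each monomial c·X^i·Y^j·Z^k in F becomes c·x^i·y^j·1^k = c·x^i·y^j.
Substituting Z = 1: F(X, Y, 1) = x**3 + x**2*y - x**2 + 2*x*y**2 + 2*x*y + 3*x + 3*y**3 + 1.
Note: deg(f) ≤ deg(F) = 3; strict inequality happens when F is divisible by Z (lost terms).


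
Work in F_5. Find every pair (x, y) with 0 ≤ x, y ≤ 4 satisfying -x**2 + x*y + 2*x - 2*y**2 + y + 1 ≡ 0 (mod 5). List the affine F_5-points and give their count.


Affine F_5-points: {(0, 1), (0, 2), (1, 3), (3, 1), (4, 2), (4, 3)}; count = 6.

For each of the 25 pairs (x, y) ∈ F_5², evaluate f(x, y) mod 5. Record the zeros.
  x = 0: [0↦1, 1↦0, 2↦0, 3↦1, 4↦3]  zeros at y ∈ {1, 2}
  x = 1: [0↦2, 1↦2, 2↦3, 3↦0, 4↦3]  zeros at y ∈ {3}
  x = 2: [0↦1, 1↦2, 2↦4, 3↦2, 4↦1]  zeros at y ∈ ∅
  x = 3: [0↦3, 1↦0, 2↦3, 3↦2, 4↦2]  zeros at y ∈ {1}
  x = 4: [0↦3, 1↦1, 2↦0, 3↦0, 4↦1]  zeros at y ∈ {2, 3}
Collecting zeros: affine points = {(0, 1), (0, 2), (1, 3), (3, 1), (4, 2), (4, 3)}.
Total count |C(F_5)_aff| = 6.


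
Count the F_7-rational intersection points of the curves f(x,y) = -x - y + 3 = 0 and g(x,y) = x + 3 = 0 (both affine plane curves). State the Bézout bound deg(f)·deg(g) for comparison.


Common zeros: {(4, 6)}; count = 1; Bézout bound = 1.

deg(f) = 1, deg(g) = 1, so Bézout bound = 1.
Scan x ∈ F_7. For each x, list the y ∈ F_7 with f(x, y) ≡ 0 and those with g(x, y) ≡ 0 (mod 7); the common zeros in that column are the intersection.
  x = 0: f ≡ 0 at y ∈ {3}; g ≡ 0 at y ∈ ∅; common: ∅.
  x = 1: f ≡ 0 at y ∈ {2}; g ≡ 0 at y ∈ ∅; common: ∅.
  x = 2: f ≡ 0 at y ∈ {1}; g ≡ 0 at y ∈ ∅; common: ∅.
  x = 3: f ≡ 0 at y ∈ {0}; g ≡ 0 at y ∈ ∅; common: ∅.
  x = 4: f ≡ 0 at y ∈ {6}; g ≡ 0 at y ∈ {0, 1, 2, 3, 4, 5, 6}; common: {6}.
  x = 5: f ≡ 0 at y ∈ {5}; g ≡ 0 at y ∈ ∅; common: ∅.
  x = 6: f ≡ 0 at y ∈ {4}; g ≡ 0 at y ∈ ∅; common: ∅.
Collecting: common zeros = {(4, 6)}, so the count is 1.
Comparison with the Bézout bound: 1 ≤ 1 = deg(f)·deg(g), as expected for curves with no common component (the bound is attained).


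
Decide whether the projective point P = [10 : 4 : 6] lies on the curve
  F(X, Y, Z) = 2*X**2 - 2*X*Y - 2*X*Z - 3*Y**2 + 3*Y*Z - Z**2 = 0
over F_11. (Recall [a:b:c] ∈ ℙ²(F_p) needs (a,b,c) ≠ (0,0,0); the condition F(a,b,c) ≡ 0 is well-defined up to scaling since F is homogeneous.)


F(10,4,6) ≡ 10 (mod 11); P is NOT on the curve.

Evaluate F(10, 4, 6) term-by-term (mod 11).
  2*X**2 ↦ 2·100·1·1 = 200
  -2*X*Y ↦ -2·10·4·1 = -80
  -2*X*Z ↦ -2·10·1·6 = -120
  -3*Y**2 ↦ -3·1·16·1 = -48
  3*Y*Z ↦ 3·1·4·6 = 72
  -Z**2 ↦ -1·1·1·36 = -36
Sum: F(10, 4, 6) = (200) + (-80) + (-120) + (-48) + (72) + (-36) = -12.
Reducing mod 11: -12 ≡ 10 (mod 11).
Since F(a, b, c) ≡ 10 ≠ 0 (mod 11), P does NOT lie on the curve.


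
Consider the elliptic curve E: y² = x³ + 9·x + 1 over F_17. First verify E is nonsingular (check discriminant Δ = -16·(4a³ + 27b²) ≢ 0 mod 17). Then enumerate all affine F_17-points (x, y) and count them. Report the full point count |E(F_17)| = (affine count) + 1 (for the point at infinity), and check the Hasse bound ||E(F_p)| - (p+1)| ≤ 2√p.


Affine points = {(0, 1), (0, 16), (3, 2), (3, 15), (4, 4), (4, 13), (5, 1), (5, 16), (6, 4), (6, 13), (7, 4), (7, 13), (12, 1), (12, 16), (14, 7), (14, 10), (15, 3), (15, 14), (16, 5), (16, 12)}; affine count = 20; |E(F_17)| = 21.

Discriminant check: Δ ∝ 4a³ + 27b² = 4·9³ + 27·1² = 4·729 + 27·1 ≡ 2 (mod 17). Nonzero ⇒ E is nonsingular.
For each x ∈ F_17, compute rhs = x³ + 9·x + 1 mod 17, then count y ∈ F_17 with y² ≡ rhs.
  x = 0: rhs = 1, matching y values: 1, 16 (2 points).
  x = 1: rhs = 11, matching y values: none (0 points).
  x = 2: rhs = 10, matching y values: none (0 points).
  x = 3: rhs = 4, matching y values: 2, 15 (2 points).
  x = 4: rhs = 16, matching y values: 4, 13 (2 points).
  x = 5: rhs = 1, matching y values: 1, 16 (2 points).
  x = 6: rhs = 16, matching y values: 4, 13 (2 points).
  x = 7: rhs = 16, matching y values: 4, 13 (2 points).
  x = 8: rhs = 7, matching y values: none (0 points).
  x = 9: rhs = 12, matching y values: none (0 points).
  x = 10: rhs = 3, matching y values: none (0 points).
  x = 11: rhs = 3, matching y values: none (0 points).
  x = 12: rhs = 1, matching y values: 1, 16 (2 points).
  x = 13: rhs = 3, matching y values: none (0 points).
  x = 14: rhs = 15, matching y values: 7, 10 (2 points).
  x = 15: rhs = 9, matching y values: 3, 14 (2 points).
  x = 16: rhs = 8, matching y values: 5, 12 (2 points).
Total affine count: 20.
Full point count |E(F_17)| = 20 + 1 = 21.
Hasse bound: |21 − (17+1)| = |3| = 3 ≤ 2√17 ≈ 8.2462 ✓.


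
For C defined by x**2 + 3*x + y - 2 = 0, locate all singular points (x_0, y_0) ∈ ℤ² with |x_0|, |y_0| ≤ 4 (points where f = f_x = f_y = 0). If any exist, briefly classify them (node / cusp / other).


No singular points in the scanned grid; C is smooth there.

Compute partial derivatives:
  f_x = 2*x + 3.
  f_y = 1.
f_y = 1 is a nonzero constant, so f_y never vanishes: no point (x, y) can satisfy f = f_x = f_y = 0. In particular no (x, y) ∈ {−4, ..., 4}² is singular; the curve is smooth.


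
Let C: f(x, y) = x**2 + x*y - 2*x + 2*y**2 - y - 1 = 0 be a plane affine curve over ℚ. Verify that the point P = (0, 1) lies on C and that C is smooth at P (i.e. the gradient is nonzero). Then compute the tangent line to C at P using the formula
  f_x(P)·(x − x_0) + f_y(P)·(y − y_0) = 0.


Tangent line at P: -x + 3*y - 3 = 0.

Step 1: f(0, 1) = 0, so P lies on C.
Step 2: partial derivatives
  f_x(x, y) = 2*x + y - 2, f_y(x, y) = x + 4*y - 1.
  f_x(P) = -1, f_y(P) = 3 (gradient nonzero, so P is smooth).
Step 3: tangent line at P: -1·(x − 0) + 3·(y − 1) = 0.
Expanding: -x + 3*y - 3 = 0.


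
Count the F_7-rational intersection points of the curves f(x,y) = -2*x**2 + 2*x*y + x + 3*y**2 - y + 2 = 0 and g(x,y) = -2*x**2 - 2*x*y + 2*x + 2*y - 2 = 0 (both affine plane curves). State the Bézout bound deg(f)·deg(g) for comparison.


Common zeros: {(2, 4), (4, 5)}; count = 2; Bézout bound = 4.

deg(f) = 2, deg(g) = 2, so Bézout bound = 4.
Scan x ∈ F_7. For each x, list the y ∈ F_7 with f(x, y) ≡ 0 and those with g(x, y) ≡ 0 (mod 7); the common zeros in that column are the intersection.
  x = 0: f ≡ 0 at y ∈ ∅; g ≡ 0 at y ∈ {1}; common: ∅.
  x = 1: f ≡ 0 at y ∈ ∅; g ≡ 0 at y ∈ ∅; common: ∅.
  x = 2: f ≡ 0 at y ∈ {2, 4}; g ≡ 0 at y ∈ {4}; common: {4}.
  x = 3: f ≡ 0 at y ∈ ∅; g ≡ 0 at y ∈ {0}; common: ∅.
  x = 4: f ≡ 0 at y ∈ {2, 5}; g ≡ 0 at y ∈ {5}; common: {5}.
  x = 5: f ≡ 0 at y ∈ {5, 6}; g ≡ 0 at y ∈ {0}; common: ∅.
  x = 6: f ≡ 0 at y ∈ {4}; g ≡ 0 at y ∈ {5}; common: ∅.
Collecting: common zeros = {(2, 4), (4, 5)}, so the count is 2.
Comparison with the Bézout bound: 2 ≤ 4 = deg(f)·deg(g), as expected for curves with no common component (the affine F_7-count falls short of the bound because intersections may lie at infinity, over extension fields, or carry multiplicity).


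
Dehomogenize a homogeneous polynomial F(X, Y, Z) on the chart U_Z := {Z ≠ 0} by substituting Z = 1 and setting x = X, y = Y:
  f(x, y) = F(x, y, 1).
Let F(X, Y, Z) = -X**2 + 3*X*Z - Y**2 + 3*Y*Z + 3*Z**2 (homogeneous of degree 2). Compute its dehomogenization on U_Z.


f(x, y) = -x**2 + 3*x - y**2 + 3*y + 3

On U_Z we set Z = 1. Each monomial c·X^i·Y^j·Z^k in F becomes c·x^i·y^j·1^k = c·x^i·y^j.
Substituting Z = 1: F(X, Y, 1) = -x**2 + 3*x - y**2 + 3*y + 3.
Note: deg(f) ≤ deg(F) = 2; strict inequality happens when F is divisible by Z (lost terms).


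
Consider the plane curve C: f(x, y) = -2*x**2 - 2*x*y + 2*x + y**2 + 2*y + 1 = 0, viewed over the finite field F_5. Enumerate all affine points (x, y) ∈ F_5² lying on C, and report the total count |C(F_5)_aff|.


Affine F_5-points: {(0, 4), (1, 2), (1, 3), (2, 3), (2, 4), (3, 2)}; count = 6.

For each of the 25 pairs (x, y) ∈ F_5², evaluate f(x, y) mod 5. Record the zeros.
  x = 0: [0↦1, 1↦4, 2↦4, 3↦1, 4↦0]  zeros at y ∈ {4}
  x = 1: [0↦1, 1↦2, 2↦0, 3↦0, 4↦2]  zeros at y ∈ {2, 3}
  x = 2: [0↦2, 1↦1, 2↦2, 3↦0, 4↦0]  zeros at y ∈ {3, 4}
  x = 3: [0↦4, 1↦1, 2↦0, 3↦1, 4↦4]  zeros at y ∈ {2}
  x = 4: [0↦2, 1↦2, 2↦4, 3↦3, 4↦4]  zeros at y ∈ ∅
Collecting zeros: affine points = {(0, 4), (1, 2), (1, 3), (2, 3), (2, 4), (3, 2)}.
Total count |C(F_5)_aff| = 6.


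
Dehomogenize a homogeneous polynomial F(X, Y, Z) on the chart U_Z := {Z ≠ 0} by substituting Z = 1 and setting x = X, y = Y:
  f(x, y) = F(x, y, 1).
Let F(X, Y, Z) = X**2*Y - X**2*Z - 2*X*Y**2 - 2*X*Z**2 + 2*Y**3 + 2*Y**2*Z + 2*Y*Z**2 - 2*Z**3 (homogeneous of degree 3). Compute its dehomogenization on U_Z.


f(x, y) = x**2*y - x**2 - 2*x*y**2 - 2*x + 2*y**3 + 2*y**2 + 2*y - 2

On U_Z we set Z = 1. Each monomial c·X^i·Y^j·Z^k in F becomes c·x^i·y^j·1^k = c·x^i·y^j.
Substituting Z = 1: F(X, Y, 1) = x**2*y - x**2 - 2*x*y**2 - 2*x + 2*y**3 + 2*y**2 + 2*y - 2.
Note: deg(f) ≤ deg(F) = 3; strict inequality happens when F is divisible by Z (lost terms).


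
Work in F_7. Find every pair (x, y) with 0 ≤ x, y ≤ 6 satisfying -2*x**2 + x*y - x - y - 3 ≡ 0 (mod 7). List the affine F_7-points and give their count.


Affine F_7-points: {(0, 4), (2, 6), (3, 5), (4, 6), (5, 4), (6, 5)}; count = 6.

For each of the 49 pairs (x, y) ∈ F_7², evaluate f(x, y) mod 7. Record the zeros.
  x = 0: [0↦4, 1↦3, 2↦2, 3↦1, 4↦0, 5↦6, 6↦5]  zeros at y ∈ {4}
  x = 1: [0↦1, 1↦1, 2↦1, 3↦1, 4↦1, 5↦1, 6↦1]  zeros at y ∈ ∅
  x = 2: [0↦1, 1↦2, 2↦3, 3↦4, 4↦5, 5↦6, 6↦0]  zeros at y ∈ {6}
  x = 3: [0↦4, 1↦6, 2↦1, 3↦3, 4↦5, 5↦0, 6↦2]  zeros at y ∈ {5}
  x = 4: [0↦3, 1↦6, 2↦2, 3↦5, 4↦1, 5↦4, 6↦0]  zeros at y ∈ {6}
  x = 5: [0↦5, 1↦2, 2↦6, 3↦3, 4↦0, 5↦4, 6↦1]  zeros at y ∈ {4}
  x = 6: [0↦3, 1↦1, 2↦6, 3↦4, 4↦2, 5↦0, 6↦5]  zeros at y ∈ {5}
Collecting zeros: affine points = {(0, 4), (2, 6), (3, 5), (4, 6), (5, 4), (6, 5)}.
Total count |C(F_7)_aff| = 6.
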